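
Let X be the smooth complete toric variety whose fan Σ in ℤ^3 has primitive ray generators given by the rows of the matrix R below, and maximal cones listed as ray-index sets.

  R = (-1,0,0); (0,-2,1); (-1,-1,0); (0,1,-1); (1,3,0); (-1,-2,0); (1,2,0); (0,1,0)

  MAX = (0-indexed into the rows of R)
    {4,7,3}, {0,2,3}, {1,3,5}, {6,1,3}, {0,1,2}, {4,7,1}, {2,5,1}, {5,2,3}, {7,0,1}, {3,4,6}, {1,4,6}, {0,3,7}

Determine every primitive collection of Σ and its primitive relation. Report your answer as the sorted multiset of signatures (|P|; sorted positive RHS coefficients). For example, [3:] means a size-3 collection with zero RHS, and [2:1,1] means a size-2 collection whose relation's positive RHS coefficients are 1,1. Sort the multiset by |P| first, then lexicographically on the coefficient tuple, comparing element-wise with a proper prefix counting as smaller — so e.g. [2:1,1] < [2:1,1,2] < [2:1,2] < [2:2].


14 collections generate NE(X_Σ); each relation:

  P={5,6}:  v_{5} + v_{6} = 0  ⇒ sig = [2:]
  P={2,6}:  v_{2} + v_{6} = v_{7}  ⇒ sig = [2:1]
  P={2,7}:  v_{2} + v_{7} = v_{0}  ⇒ sig = [2:1]
  P={4,5}:  v_{4} + v_{5} = v_{7}  ⇒ sig = [2:1]
  P={5,7}:  v_{5} + v_{7} = v_{2}  ⇒ sig = [2:1]
  P={6,7}:  v_{6} + v_{7} = v_{4}  ⇒ sig = [2:1]
  P={0,5}:  v_{0} + v_{5} = 2·v_{2}  ⇒ sig = [2:2]
  P={0,6}:  v_{0} + v_{6} = 2·v_{7}  ⇒ sig = [2:2]
  P={2,4}:  v_{2} + v_{4} = 2·v_{7}  ⇒ sig = [2:2]
  P={0,4}:  v_{0} + v_{4} = 3·v_{7}  ⇒ sig = [2:3]
  P={1,3,7}:  v_{1} + v_{3} + v_{7} = 0  ⇒ sig = [3:]
  P={0,1,3}:  v_{0} + v_{1} + v_{3} = v_{2}  ⇒ sig = [3:1]
  P={1,2,3}:  v_{1} + v_{2} + v_{3} = v_{5}  ⇒ sig = [3:1]
  P={1,3,4}:  v_{1} + v_{3} + v_{4} = v_{6}  ⇒ sig = [3:1]

Sorted signature multiset PRS(X):
[[2:], [2:1], [2:1], [2:1], [2:1], [2:1], [2:2], [2:2], [2:2], [2:3], [3:], [3:1], [3:1], [3:1]]


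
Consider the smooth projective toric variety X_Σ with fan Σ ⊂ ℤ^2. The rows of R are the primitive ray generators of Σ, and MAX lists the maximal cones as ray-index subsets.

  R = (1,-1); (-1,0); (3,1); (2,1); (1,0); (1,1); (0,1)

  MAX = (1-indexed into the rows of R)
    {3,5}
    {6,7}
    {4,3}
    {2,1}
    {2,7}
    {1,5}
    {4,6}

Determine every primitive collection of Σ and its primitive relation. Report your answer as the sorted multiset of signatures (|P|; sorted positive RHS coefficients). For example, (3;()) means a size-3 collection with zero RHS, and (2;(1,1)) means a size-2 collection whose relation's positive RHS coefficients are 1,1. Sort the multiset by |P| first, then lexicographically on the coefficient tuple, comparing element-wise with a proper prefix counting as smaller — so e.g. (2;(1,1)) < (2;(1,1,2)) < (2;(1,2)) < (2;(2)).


Σ has 14 primitive collections:

  P = {2,5}:  v_{2} + v_{5} = 0  →  sig = (2;())
  P = {1,7}:  v_{1} + v_{7} = v_{5}  →  sig = (2;(1))
  P = {2,3}:  v_{2} + v_{3} = v_{4}  →  sig = (2;(1))
  P = {2,4}:  v_{2} + v_{4} = v_{6}  →  sig = (2;(1))
  P = {2,6}:  v_{2} + v_{6} = v_{7}  →  sig = (2;(1))
  P = {4,5}:  v_{4} + v_{5} = v_{3}  →  sig = (2;(1))
  P = {5,6}:  v_{5} + v_{6} = v_{4}  →  sig = (2;(1))
  P = {5,7}:  v_{5} + v_{7} = v_{6}  →  sig = (2;(1))
  P = {3,7}:  v_{3} + v_{7} = v_{4} + v_{6}  →  sig = (2;(1,1))
  P = {1,6}:  v_{1} + v_{6} = 2·v_{5}  →  sig = (2;(2))
  P = {3,6}:  v_{3} + v_{6} = 2·v_{4}  →  sig = (2;(2))
  P = {4,7}:  v_{4} + v_{7} = 2·v_{6}  →  sig = (2;(2))
  P = {1,4}:  v_{1} + v_{4} = 3·v_{5}  →  sig = (2;(3))
  P = {1,3}:  v_{1} + v_{3} = 4·v_{5}  →  sig = (2;(4))

Hence PRS(X_Σ) =
[(2;()), (2;(1)), (2;(1)), (2;(1)), (2;(1)), (2;(1)), (2;(1)), (2;(1)), (2;(1,1)), (2;(2)), (2;(2)), (2;(2)), (2;(3)), (2;(4))]


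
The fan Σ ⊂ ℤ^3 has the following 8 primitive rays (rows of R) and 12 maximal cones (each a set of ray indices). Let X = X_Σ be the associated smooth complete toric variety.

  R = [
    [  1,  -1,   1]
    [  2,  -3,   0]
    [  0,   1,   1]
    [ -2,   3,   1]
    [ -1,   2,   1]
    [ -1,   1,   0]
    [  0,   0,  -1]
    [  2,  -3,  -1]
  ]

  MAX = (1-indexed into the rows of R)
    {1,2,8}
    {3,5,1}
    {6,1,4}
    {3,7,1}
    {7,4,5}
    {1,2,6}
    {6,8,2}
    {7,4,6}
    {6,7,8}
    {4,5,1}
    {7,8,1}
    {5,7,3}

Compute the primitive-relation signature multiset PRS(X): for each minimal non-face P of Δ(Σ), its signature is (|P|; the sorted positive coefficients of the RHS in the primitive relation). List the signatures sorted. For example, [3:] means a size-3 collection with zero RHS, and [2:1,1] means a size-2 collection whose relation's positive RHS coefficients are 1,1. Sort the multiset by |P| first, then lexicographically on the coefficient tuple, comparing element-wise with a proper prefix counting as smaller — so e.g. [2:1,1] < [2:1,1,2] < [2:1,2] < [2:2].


Σ has 14 primitive collections:

  P={4,8}:  v_{4} + v_{8} = 0 ; sig = [2:]
  P={2,5}:  v_{2} + v_{5} = v_{1} ; sig = [2:1]
  P={2,7}:  v_{2} + v_{7} = v_{8} ; sig = [2:1]
  P={3,6}:  v_{3} + v_{6} = v_{5} ; sig = [2:1]
  P={5,6}:  v_{5} + v_{6} = v_{4} ; sig = [2:1]
  P={2,4}:  v_{2} + v_{4} = v_{1} + v_{6} ; sig = [2:1,1]
  P={5,8}:  v_{5} + v_{8} = v_{1} + v_{7} ; sig = [2:1,1]
  P={2,3}:  v_{2} + v_{3} = 2·v_{1} + v_{7} ; sig = [2:1,2]
  P={3,4}:  v_{3} + v_{4} = 2·v_{5} ; sig = [2:2]
  P={3,8}:  v_{3} + v_{8} = 2·v_{1} + 2·v_{7} ; sig = [2:2,2]
  P={1,6,7}:  v_{1} + v_{6} + v_{7} = 0 ; sig = [3:]
  P={1,4,7}:  v_{1} + v_{4} + v_{7} = v_{5} ; sig = [3:1]
  P={1,5,7}:  v_{1} + v_{5} + v_{7} = v_{3} ; sig = [3:1]
  P={1,6,8}:  v_{1} + v_{6} + v_{8} = v_{2} ; sig = [3:1]

Signatures (|P|; sorted positive RHS coefficients), sorted:
    |P|=2: 10 collections, coeffs (), (1), (1), (1), (1), (1,1), (1,1), (1,2), (2), (2,2)
    |P|=3: 4 collections, coeffs (), (1), (1), (1)


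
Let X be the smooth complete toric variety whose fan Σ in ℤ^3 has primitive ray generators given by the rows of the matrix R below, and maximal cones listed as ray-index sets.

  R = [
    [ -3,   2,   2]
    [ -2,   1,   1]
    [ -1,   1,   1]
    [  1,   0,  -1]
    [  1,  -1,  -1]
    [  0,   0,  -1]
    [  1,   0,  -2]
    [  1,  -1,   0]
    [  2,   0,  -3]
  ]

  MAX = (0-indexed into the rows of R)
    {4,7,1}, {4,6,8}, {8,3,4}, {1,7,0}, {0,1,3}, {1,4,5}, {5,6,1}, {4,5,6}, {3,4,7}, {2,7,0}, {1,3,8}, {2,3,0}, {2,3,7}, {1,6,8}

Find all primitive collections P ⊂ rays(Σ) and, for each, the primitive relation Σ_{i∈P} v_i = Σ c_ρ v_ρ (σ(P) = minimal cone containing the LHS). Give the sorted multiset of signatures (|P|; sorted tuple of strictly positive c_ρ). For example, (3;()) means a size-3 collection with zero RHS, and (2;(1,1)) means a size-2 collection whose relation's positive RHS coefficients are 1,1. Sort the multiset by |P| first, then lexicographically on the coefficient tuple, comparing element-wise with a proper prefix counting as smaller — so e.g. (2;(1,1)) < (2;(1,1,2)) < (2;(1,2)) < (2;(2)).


Minimal non-faces — 20 found among 9 rays, 14 max cones:

  {2,4}:  v_{2} + v_{4} = 0  →  sig = (2;())
  {0,4}:  v_{0} + v_{4} = v_{1}  →  sig = (2;(1))
  {1,2}:  v_{1} + v_{2} = v_{0}  →  sig = (2;(1))
  {3,5}:  v_{3} + v_{5} = v_{6}  →  sig = (2;(1))
  {3,6}:  v_{3} + v_{6} = v_{8}  →  sig = (2;(1))
  {5,7}:  v_{5} + v_{7} = v_{4}  →  sig = (2;(1))
  {2,5}:  v_{2} + v_{5} = v_{1} + v_{3}  →  sig = (2;(1,1))
  {6,7}:  v_{6} + v_{7} = v_{3} + v_{4}  →  sig = (2;(1,1))
  {0,5}:  v_{0} + v_{5} = 2·v_{1} + v_{3}  →  sig = (2;(1,2))
  {2,6}:  v_{2} + v_{6} = v_{1} + 2·v_{3}  →  sig = (2;(1,2))
  {7,8}:  v_{7} + v_{8} = 2·v_{3} + v_{4}  →  sig = (2;(1,2))
  {2,8}:  v_{2} + v_{8} = v_{1} + 3·v_{3}  →  sig = (2;(1,3))
  {5,8}:  v_{5} + v_{8} = 2·v_{6}  →  sig = (2;(2))
  {0,6}:  v_{0} + v_{6} = 2·v_{1} + 2·v_{3}  →  sig = (2;(2,2))
  {0,8}:  v_{0} + v_{8} = 2·v_{1} + 3·v_{3}  →  sig = (2;(2,3))
  {1,3,7}:  v_{1} + v_{3} + v_{7} = 0  →  sig = (3;())
  {0,3,7}:  v_{0} + v_{3} + v_{7} = v_{2}  →  sig = (3;(1))
  {1,3,4}:  v_{1} + v_{3} + v_{4} = v_{5}  →  sig = (3;(1))
  {1,4,8}:  v_{1} + v_{4} + v_{8} = v_{5} + v_{6}  →  sig = (3;(1,1))
  {1,4,6}:  v_{1} + v_{4} + v_{6} = 2·v_{5}  →  sig = (3;(2))

Hence PRS(X_Σ) =
{ (2;()),  (2;(1)) ×5,  (2;(1,1)) ×2,  (2;(1,2)) ×3,  (2;(1,3)),  (2;(2)),  (2;(2,2)),  (2;(2,3)),  (3;()),  (3;(1)) ×2,  (3;(1,1)),  (3;(2)) }


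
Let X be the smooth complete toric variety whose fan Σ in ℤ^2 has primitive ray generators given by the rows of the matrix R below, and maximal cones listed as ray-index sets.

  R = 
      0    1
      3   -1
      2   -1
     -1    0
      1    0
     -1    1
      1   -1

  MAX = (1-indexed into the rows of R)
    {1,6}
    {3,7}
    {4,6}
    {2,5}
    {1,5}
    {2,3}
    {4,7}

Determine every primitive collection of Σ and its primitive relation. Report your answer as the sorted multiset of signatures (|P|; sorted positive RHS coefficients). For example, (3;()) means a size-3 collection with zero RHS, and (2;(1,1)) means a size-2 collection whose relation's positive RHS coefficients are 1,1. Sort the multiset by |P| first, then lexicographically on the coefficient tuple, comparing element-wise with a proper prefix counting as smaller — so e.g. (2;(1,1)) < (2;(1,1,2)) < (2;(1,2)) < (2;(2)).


The 14 primitive collections of Σ (r=7, n=2):

  {4,5}:  v_{4} + v_{5} = 0  ⟹  sig = (2;())
  {6,7}:  v_{6} + v_{7} = 0  ⟹  sig = (2;())
  {1,4}:  v_{1} + v_{4} = v_{6}  ⟹  sig = (2;(1))
  {1,7}:  v_{1} + v_{7} = v_{5}  ⟹  sig = (2;(1))
  {2,4}:  v_{2} + v_{4} = v_{3}  ⟹  sig = (2;(1))
  {3,4}:  v_{3} + v_{4} = v_{7}  ⟹  sig = (2;(1))
  {3,5}:  v_{3} + v_{5} = v_{2}  ⟹  sig = (2;(1))
  {3,6}:  v_{3} + v_{6} = v_{5}  ⟹  sig = (2;(1))
  {5,6}:  v_{5} + v_{6} = v_{1}  ⟹  sig = (2;(1))
  {5,7}:  v_{5} + v_{7} = v_{3}  ⟹  sig = (2;(1))
  {1,3}:  v_{1} + v_{3} = 2·v_{5}  ⟹  sig = (2;(2))
  {2,6}:  v_{2} + v_{6} = 2·v_{5}  ⟹  sig = (2;(2))
  {2,7}:  v_{2} + v_{7} = 2·v_{3}  ⟹  sig = (2;(2))
  {1,2}:  v_{1} + v_{2} = 3·v_{5}  ⟹  sig = (2;(3))

Signatures (|P|; sorted positive RHS coefficients), sorted:
    (2;())
    (2;())
    (2;(1))
    (2;(1))
    (2;(1))
    (2;(1))
    (2;(1))
    (2;(1))
    (2;(1))
    (2;(1))
    (2;(2))
    (2;(2))
    (2;(2))
    (2;(3))


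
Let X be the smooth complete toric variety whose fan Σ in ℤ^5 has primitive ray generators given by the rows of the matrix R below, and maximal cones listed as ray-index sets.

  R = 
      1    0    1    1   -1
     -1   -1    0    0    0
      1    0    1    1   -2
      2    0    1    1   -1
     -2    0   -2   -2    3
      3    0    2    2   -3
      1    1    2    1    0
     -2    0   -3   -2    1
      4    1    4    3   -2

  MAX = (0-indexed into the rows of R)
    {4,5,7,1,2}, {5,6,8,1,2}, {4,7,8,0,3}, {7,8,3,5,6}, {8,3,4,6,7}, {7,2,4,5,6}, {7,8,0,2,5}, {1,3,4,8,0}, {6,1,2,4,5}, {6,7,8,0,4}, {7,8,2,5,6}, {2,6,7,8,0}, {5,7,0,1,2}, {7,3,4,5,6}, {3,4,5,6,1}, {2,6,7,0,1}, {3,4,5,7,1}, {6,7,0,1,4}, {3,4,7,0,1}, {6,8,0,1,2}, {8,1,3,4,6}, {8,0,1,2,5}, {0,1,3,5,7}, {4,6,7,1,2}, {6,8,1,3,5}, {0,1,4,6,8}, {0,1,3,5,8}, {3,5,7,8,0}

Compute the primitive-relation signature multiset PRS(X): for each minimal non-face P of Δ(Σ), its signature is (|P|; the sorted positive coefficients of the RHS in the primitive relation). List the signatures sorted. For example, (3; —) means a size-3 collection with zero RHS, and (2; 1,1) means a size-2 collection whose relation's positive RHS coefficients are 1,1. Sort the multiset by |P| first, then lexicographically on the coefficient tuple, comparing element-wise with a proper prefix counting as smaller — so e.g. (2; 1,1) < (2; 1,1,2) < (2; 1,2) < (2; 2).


Minimal non-faces — 10 found among 9 rays, 28 max cones:

  {2,3}:  v_{2} + v_{3} = v_{5}  ⟹  sig = (2; 1)
  {0,2,4}:  v_{0} + v_{2} + v_{4} = 0  ⟹  sig = (3; —)
  {0,3,6}:  v_{0} + v_{3} + v_{6} = v_{8}  ⟹  sig = (3; 1)
  {0,4,5}:  v_{0} + v_{4} + v_{5} = v_{3}  ⟹  sig = (3; 1)
  {1,7,8}:  v_{1} + v_{7} + v_{8} = v_{0}  ⟹  sig = (3; 1)
  {0,5,6}:  v_{0} + v_{5} + v_{6} = v_{2} + v_{8}  ⟹  sig = (3; 1,1)
  {2,4,8}:  v_{2} + v_{4} + v_{8} = v_{3} + v_{6}  ⟹  sig = (3; 1,1)
  {4,5,8}:  v_{4} + v_{5} + v_{8} = 2·v_{3} + v_{6}  ⟹  sig = (3; 1,2)
  {1,3,6,7}:  v_{1} + v_{3} + v_{6} + v_{7} = 0  ⟹  sig = (4; —)
  {1,5,6,7}:  v_{1} + v_{5} + v_{6} + v_{7} = v_{2}  ⟹  sig = (4; 1)

Hence PRS(X_Σ) =
    |P|=2: 1 collection, coeffs (1)
    |P|=3: 7 collections, coeffs (), (1), (1), (1), (1,1), (1,1), (1,2)
    |P|=4: 2 collections, coeffs (), (1)


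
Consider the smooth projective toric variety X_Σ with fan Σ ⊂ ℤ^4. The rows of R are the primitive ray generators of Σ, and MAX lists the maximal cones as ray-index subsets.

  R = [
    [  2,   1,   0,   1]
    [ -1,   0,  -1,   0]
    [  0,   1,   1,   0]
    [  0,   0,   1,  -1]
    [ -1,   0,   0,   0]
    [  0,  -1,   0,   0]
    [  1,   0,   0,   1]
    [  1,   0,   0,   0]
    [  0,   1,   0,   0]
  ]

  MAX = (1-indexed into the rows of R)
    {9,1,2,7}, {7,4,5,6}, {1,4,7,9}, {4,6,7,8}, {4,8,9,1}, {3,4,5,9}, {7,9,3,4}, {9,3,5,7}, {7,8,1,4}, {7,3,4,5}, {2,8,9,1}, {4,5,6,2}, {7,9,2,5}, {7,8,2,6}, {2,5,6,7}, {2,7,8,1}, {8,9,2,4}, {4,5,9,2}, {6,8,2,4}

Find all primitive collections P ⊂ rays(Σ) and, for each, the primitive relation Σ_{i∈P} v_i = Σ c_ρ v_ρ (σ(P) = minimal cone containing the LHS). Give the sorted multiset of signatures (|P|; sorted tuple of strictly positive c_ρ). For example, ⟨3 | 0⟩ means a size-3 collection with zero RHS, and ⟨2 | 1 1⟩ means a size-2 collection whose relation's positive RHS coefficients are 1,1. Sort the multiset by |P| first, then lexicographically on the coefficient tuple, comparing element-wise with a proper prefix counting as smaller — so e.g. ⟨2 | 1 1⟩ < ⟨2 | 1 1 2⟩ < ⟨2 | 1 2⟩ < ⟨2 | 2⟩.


12 collections generate NE(X_Σ); each relation:

  • {5,8}:  v_{5} + v_{8} = 0  ⟹  sig = ⟨2 | 0⟩
  • {6,9}:  v_{6} + v_{9} = 0  ⟹  sig = ⟨2 | 0⟩
  • {1,5}:  v_{1} + v_{5} = v_{7} + v_{9}  ⟹  sig = ⟨2 | 1 1⟩
  • {1,6}:  v_{1} + v_{6} = v_{7} + v_{8}  ⟹  sig = ⟨2 | 1 1⟩
  • {2,3}:  v_{2} + v_{3} = v_{5} + v_{9}  ⟹  sig = ⟨2 | 1 1⟩
  • {3,6}:  v_{3} + v_{6} = v_{4} + v_{5} + v_{7}  ⟹  sig = ⟨2 | 1 1 1⟩
  • {3,8}:  v_{3} + v_{8} = v_{4} + v_{7} + v_{9}  ⟹  sig = ⟨2 | 1 1 1⟩
  • {1,3}:  v_{1} + v_{3} = v_{4} + 2·v_{7} + 2·v_{9}  ⟹  sig = ⟨2 | 1 2 2⟩
  • {2,4,7}:  v_{2} + v_{4} + v_{7} = 0  ⟹  sig = ⟨3 | 0⟩
  • {7,8,9}:  v_{7} + v_{8} + v_{9} = v_{1}  ⟹  sig = ⟨3 | 1⟩
  • {1,2,4}:  v_{1} + v_{2} + v_{4} = v_{8} + v_{9}  ⟹  sig = ⟨3 | 1 1⟩
  • {4,5,7,9}:  v_{4} + v_{5} + v_{7} + v_{9} = v_{3}  ⟹  sig = ⟨4 | 1⟩

so the primitive-relation signature multiset is
    ⟨2 | 0⟩
    ⟨2 | 0⟩
    ⟨2 | 1 1⟩
    ⟨2 | 1 1⟩
    ⟨2 | 1 1⟩
    ⟨2 | 1 1 1⟩
    ⟨2 | 1 1 1⟩
    ⟨2 | 1 2 2⟩
    ⟨3 | 0⟩
    ⟨3 | 1⟩
    ⟨3 | 1 1⟩
    ⟨4 | 1⟩


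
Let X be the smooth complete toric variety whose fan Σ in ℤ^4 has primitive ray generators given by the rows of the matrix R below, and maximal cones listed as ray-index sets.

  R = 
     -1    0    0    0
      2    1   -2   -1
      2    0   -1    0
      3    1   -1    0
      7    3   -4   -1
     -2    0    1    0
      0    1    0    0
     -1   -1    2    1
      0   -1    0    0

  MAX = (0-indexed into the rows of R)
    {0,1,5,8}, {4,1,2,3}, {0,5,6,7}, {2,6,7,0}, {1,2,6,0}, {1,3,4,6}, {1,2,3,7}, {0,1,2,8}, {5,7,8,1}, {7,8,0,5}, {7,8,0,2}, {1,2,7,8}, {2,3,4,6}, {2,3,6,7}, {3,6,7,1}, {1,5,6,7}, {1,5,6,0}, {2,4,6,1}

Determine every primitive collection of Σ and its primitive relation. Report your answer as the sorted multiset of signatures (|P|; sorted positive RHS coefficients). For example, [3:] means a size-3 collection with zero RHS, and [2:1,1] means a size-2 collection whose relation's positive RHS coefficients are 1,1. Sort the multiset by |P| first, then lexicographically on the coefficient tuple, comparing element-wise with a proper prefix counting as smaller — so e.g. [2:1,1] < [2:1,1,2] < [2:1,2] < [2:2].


Σ has 12 primitive collections:

  {2,5}:  v_{2} + v_{5} = 0  ⇒ sig = [2:]
  {6,8}:  v_{6} + v_{8} = 0  ⇒ sig = [2:]
  {0,3}:  v_{0} + v_{3} = v_{2} + v_{6}  ⇒ sig = [2:1,1]
  {3,5}:  v_{3} + v_{5} = v_{1} + v_{6} + v_{7}  ⇒ sig = [2:1,1,1]
  {3,8}:  v_{3} + v_{8} = v_{1} + v_{2} + v_{7}  ⇒ sig = [2:1,1,1]
  {4,5}:  v_{4} + v_{5} = v_{1} + v_{3} + v_{6}  ⇒ sig = [2:1,1,1]
  {4,8}:  v_{4} + v_{8} = v_{1} + v_{2} + v_{3}  ⇒ sig = [2:1,1,1]
  {0,4}:  v_{0} + v_{4} = v_{1} + 2·v_{2} + 2·v_{6}  ⇒ sig = [2:1,2,2]
  {4,7}:  v_{4} + v_{7} = 2·v_{3}  ⇒ sig = [2:2]
  {0,1,7}:  v_{0} + v_{1} + v_{7} = 0  ⇒ sig = [3:]
  {1,2,3,6}:  v_{1} + v_{2} + v_{3} + v_{6} = v_{4}  ⇒ sig = [4:1]
  {1,2,6,7}:  v_{1} + v_{2} + v_{6} + v_{7} = v_{3}  ⇒ sig = [4:1]

Sorted signature multiset PRS(X):
    [2:]
    [2:]
    [2:1,1]
    [2:1,1,1]
    [2:1,1,1]
    [2:1,1,1]
    [2:1,1,1]
    [2:1,2,2]
    [2:2]
    [3:]
    [4:1]
    [4:1]


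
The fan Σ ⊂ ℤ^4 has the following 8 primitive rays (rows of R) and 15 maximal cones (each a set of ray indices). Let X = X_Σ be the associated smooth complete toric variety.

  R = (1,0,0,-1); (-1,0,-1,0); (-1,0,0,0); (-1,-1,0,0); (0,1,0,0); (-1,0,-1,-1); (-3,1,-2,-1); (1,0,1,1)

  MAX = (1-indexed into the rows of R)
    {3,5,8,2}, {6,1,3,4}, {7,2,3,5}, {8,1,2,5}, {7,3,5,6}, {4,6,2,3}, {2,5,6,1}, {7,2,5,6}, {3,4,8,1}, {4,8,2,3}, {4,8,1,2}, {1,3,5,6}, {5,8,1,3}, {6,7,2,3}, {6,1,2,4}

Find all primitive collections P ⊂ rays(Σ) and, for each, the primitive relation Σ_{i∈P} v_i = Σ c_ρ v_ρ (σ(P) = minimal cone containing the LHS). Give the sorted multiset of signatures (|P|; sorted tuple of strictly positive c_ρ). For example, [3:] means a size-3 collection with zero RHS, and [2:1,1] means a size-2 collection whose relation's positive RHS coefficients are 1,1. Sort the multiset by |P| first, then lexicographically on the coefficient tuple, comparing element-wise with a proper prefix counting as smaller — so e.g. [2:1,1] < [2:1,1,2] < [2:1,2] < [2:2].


7 minimal non-faces of Δ(Σ) (on 8 rays):

  P = {6,8}:  v_{6} + v_{8} = 0  ⟹  sig = [2:]
  P = {4,5}:  v_{4} + v_{5} = v_{3}  ⟹  sig = [2:1]
  P = {7,8}:  v_{7} + v_{8} = v_{2} + v_{3} + v_{5}  ⟹  sig = [2:1,1,1]
  P = {4,7}:  v_{4} + v_{7} = v_{2} + 2·v_{3} + v_{6}  ⟹  sig = [2:1,1,2]
  P = {1,7}:  v_{1} + v_{7} = v_{5} + 2·v_{6}  ⟹  sig = [2:1,2]
  P = {1,2,3}:  v_{1} + v_{2} + v_{3} = v_{6}  ⟹  sig = [3:1]
  P = {2,3,5,6}:  v_{2} + v_{3} + v_{5} + v_{6} = v_{7}  ⟹  sig = [4:1]

so the primitive-relation signature multiset is
[[2:], [2:1], [2:1,1,1], [2:1,1,2], [2:1,2], [3:1], [4:1]]


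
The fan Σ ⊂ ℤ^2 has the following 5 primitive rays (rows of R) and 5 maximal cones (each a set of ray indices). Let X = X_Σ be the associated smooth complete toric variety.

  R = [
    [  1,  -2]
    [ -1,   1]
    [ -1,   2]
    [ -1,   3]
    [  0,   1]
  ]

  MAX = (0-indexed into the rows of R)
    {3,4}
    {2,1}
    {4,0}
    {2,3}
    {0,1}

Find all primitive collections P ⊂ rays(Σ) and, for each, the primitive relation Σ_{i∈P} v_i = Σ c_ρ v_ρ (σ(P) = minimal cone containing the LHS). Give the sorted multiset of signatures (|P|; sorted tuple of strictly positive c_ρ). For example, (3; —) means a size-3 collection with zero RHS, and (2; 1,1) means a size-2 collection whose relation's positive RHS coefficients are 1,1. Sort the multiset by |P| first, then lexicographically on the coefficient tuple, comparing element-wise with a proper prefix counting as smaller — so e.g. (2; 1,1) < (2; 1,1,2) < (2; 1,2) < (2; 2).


Primitive collections (5):

  P={0,2}:  v_{0} + v_{2} = 0 — sig = (2; —)
  P={0,3}:  v_{0} + v_{3} = v_{4} — sig = (2; 1)
  P={1,4}:  v_{1} + v_{4} = v_{2} — sig = (2; 1)
  P={2,4}:  v_{2} + v_{4} = v_{3} — sig = (2; 1)
  P={1,3}:  v_{1} + v_{3} = 2·v_{2} — sig = (2; 2)

Hence PRS(X_Σ) =
    (2; —)
    (2; 1)
    (2; 1)
    (2; 1)
    (2; 2)


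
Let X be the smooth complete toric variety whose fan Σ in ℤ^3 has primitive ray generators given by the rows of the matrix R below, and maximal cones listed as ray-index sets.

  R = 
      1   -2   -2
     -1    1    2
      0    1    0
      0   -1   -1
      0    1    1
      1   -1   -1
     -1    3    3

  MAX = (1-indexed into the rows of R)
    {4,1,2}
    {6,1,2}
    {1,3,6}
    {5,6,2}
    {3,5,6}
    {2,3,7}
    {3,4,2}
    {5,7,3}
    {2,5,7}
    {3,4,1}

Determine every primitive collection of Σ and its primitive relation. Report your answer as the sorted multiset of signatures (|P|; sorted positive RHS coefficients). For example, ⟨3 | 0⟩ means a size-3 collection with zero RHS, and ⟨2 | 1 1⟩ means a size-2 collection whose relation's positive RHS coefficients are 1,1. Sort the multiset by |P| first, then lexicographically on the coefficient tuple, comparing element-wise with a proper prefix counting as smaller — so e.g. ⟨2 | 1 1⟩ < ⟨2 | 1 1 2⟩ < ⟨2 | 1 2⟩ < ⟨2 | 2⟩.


Σ has 9 primitive collections:

  P = {4,5}:  v_{4} + v_{5} = 0  ⟹  sig = ⟨2 | 0⟩
  P = {1,5}:  v_{1} + v_{5} = v_{6}  ⟹  sig = ⟨2 | 1⟩
  P = {1,7}:  v_{1} + v_{7} = v_{5}  ⟹  sig = ⟨2 | 1⟩
  P = {4,6}:  v_{4} + v_{6} = v_{1}  ⟹  sig = ⟨2 | 1⟩
  P = {4,7}:  v_{4} + v_{7} = v_{2} + v_{3}  ⟹  sig = ⟨2 | 1 1⟩
  P = {6,7}:  v_{6} + v_{7} = 2·v_{5}  ⟹  sig = ⟨2 | 2⟩
  P = {1,2,3}:  v_{1} + v_{2} + v_{3} = 0  ⟹  sig = ⟨3 | 0⟩
  P = {2,3,5}:  v_{2} + v_{3} + v_{5} = v_{7}  ⟹  sig = ⟨3 | 1⟩
  P = {2,3,6}:  v_{2} + v_{3} + v_{6} = v_{5}  ⟹  sig = ⟨3 | 1⟩

Signatures (|P|; sorted positive RHS coefficients), sorted:
[⟨2 | 0⟩, ⟨2 | 1⟩, ⟨2 | 1⟩, ⟨2 | 1⟩, ⟨2 | 1 1⟩, ⟨2 | 2⟩, ⟨3 | 0⟩, ⟨3 | 1⟩, ⟨3 | 1⟩]


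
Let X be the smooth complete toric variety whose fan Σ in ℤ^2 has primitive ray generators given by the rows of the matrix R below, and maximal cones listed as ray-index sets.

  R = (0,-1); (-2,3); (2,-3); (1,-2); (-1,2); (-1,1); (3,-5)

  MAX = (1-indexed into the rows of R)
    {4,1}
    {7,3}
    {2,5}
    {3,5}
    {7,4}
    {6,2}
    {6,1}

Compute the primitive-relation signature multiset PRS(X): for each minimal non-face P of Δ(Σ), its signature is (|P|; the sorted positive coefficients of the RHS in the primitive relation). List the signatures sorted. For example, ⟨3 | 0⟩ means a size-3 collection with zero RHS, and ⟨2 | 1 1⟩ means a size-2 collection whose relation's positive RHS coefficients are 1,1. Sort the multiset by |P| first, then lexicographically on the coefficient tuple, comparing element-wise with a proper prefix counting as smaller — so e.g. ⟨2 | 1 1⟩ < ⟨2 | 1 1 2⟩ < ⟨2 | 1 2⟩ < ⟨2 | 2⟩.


Δ(Σ) — 7 vertices, 14 min non-faces:

  {2,3}:  v_{2} + v_{3} = 0  ⟹  sig = ⟨2 | 0⟩
  {4,5}:  v_{4} + v_{5} = 0  ⟹  sig = ⟨2 | 0⟩
  {1,5}:  v_{1} + v_{5} = v_{6}  ⟹  sig = ⟨2 | 1⟩
  {2,4}:  v_{2} + v_{4} = v_{6}  ⟹  sig = ⟨2 | 1⟩
  {2,7}:  v_{2} + v_{7} = v_{4}  ⟹  sig = ⟨2 | 1⟩
  {3,4}:  v_{3} + v_{4} = v_{7}  ⟹  sig = ⟨2 | 1⟩
  {3,6}:  v_{3} + v_{6} = v_{4}  ⟹  sig = ⟨2 | 1⟩
  {4,6}:  v_{4} + v_{6} = v_{1}  ⟹  sig = ⟨2 | 1⟩
  {5,6}:  v_{5} + v_{6} = v_{2}  ⟹  sig = ⟨2 | 1⟩
  {5,7}:  v_{5} + v_{7} = v_{3}  ⟹  sig = ⟨2 | 1⟩
  {1,2}:  v_{1} + v_{2} = 2·v_{6}  ⟹  sig = ⟨2 | 2⟩
  {1,3}:  v_{1} + v_{3} = 2·v_{4}  ⟹  sig = ⟨2 | 2⟩
  {6,7}:  v_{6} + v_{7} = 2·v_{4}  ⟹  sig = ⟨2 | 2⟩
  {1,7}:  v_{1} + v_{7} = 3·v_{4}  ⟹  sig = ⟨2 | 3⟩

Sorted signature multiset PRS(X):
    |P|=2: 14 collections, coeffs (), (), (1), (1), (1), (1), (1), (1), (1), (1), (2), (2), (2), (3)


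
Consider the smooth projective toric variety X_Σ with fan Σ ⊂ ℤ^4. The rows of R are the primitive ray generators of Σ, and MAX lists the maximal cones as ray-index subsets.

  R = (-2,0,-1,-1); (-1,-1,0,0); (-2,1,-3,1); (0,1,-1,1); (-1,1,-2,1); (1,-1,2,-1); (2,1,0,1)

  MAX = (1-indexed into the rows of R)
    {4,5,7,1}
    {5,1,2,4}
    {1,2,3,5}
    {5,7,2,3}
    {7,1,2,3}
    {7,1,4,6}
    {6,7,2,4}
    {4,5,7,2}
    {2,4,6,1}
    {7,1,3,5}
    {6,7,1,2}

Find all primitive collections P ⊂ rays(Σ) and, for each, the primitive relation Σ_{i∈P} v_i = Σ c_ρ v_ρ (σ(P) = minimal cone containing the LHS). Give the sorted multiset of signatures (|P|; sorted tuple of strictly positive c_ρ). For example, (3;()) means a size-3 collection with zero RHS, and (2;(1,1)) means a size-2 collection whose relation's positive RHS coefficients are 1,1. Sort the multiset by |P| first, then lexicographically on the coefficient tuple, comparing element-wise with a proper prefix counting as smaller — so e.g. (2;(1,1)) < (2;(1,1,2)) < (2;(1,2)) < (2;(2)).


Δ(Σ) — 7 vertices, 5 min non-faces:

  P = {5,6}:  v_{5} + v_{6} = 0 ; sig = (2;())
  P = {3,6}:  v_{3} + v_{6} = v_{1} + v_{2} + v_{7} ; sig = (2;(1,1,1))
  P = {3,4}:  v_{3} + v_{4} = 2·v_{5} ; sig = (2;(2))
  P = {1,2,4,7}:  v_{1} + v_{2} + v_{4} + v_{7} = v_{5} ; sig = (4;(1))
  P = {1,2,5,7}:  v_{1} + v_{2} + v_{5} + v_{7} = v_{3} ; sig = (4;(1))

Hence PRS(X_Σ) =
[(2;()), (2;(1,1,1)), (2;(2)), (4;(1)), (4;(1))]


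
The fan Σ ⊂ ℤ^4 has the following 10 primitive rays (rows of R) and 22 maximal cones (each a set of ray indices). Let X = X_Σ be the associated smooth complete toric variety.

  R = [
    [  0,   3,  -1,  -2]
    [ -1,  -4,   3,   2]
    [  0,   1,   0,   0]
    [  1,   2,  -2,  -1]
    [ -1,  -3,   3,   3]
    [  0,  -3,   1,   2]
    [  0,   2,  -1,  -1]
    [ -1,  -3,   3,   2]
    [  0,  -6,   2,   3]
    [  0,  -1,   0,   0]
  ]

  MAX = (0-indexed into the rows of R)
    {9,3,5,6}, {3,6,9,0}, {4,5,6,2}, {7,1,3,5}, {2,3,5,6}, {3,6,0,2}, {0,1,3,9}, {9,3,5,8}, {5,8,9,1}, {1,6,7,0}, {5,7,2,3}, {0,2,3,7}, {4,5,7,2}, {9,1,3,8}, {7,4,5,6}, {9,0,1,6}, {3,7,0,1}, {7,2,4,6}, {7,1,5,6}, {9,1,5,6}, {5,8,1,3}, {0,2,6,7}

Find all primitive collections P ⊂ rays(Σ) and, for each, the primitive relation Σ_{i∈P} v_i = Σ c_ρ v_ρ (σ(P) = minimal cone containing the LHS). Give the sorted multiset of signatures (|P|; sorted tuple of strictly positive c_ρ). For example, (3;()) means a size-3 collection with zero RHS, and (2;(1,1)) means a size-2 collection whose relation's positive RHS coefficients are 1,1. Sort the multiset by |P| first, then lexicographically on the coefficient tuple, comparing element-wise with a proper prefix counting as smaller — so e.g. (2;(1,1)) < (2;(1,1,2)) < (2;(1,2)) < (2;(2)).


Primitive collections (17):

  P = {0,5}:  v_{0} + v_{5} = 0 — sig = (2;())
  P = {2,9}:  v_{2} + v_{9} = 0 — sig = (2;())
  P = {1,2}:  v_{1} + v_{2} = v_{7} — sig = (2;(1))
  P = {7,9}:  v_{7} + v_{9} = v_{1} — sig = (2;(1))
  P = {6,8}:  v_{6} + v_{8} = v_{5} + v_{9} — sig = (2;(1,1))
  P = {0,4}:  v_{0} + v_{4} = v_{2} + v_{6} + v_{7} — sig = (2;(1,1,1))
  P = {0,8}:  v_{0} + v_{8} = v_{1} + v_{3} + v_{9} — sig = (2;(1,1,1))
  P = {2,8}:  v_{2} + v_{8} = v_{1} + v_{3} + v_{5} — sig = (2;(1,1,1))
  P = {4,9}:  v_{4} + v_{9} = v_{5} + v_{6} + v_{7} — sig = (2;(1,1,1))
  P = {1,4}:  v_{1} + v_{4} = v_{5} + v_{6} + 2·v_{7} — sig = (2;(1,1,2))
  P = {7,8}:  v_{7} + v_{8} = 2·v_{1} + v_{3} + v_{5} — sig = (2;(1,1,2))
  P = {3,4}:  v_{3} + v_{4} = 2·v_{2} + v_{5} — sig = (2;(1,2))
  P = {4,8}:  v_{4} + v_{8} = 2·v_{5} + v_{7} — sig = (2;(1,2))
  P = {1,3,6}:  v_{1} + v_{3} + v_{6} = 0 — sig = (3;())
  P = {3,6,7}:  v_{3} + v_{6} + v_{7} = v_{2} — sig = (3;(1))
  P = {1,3,5,9}:  v_{1} + v_{3} + v_{5} + v_{9} = v_{8} — sig = (4;(1))
  P = {2,5,6,7}:  v_{2} + v_{5} + v_{6} + v_{7} = v_{4} — sig = (4;(1))

Signatures (|P|; sorted positive RHS coefficients), sorted:
    (2;())
    (2;())
    (2;(1))
    (2;(1))
    (2;(1,1))
    (2;(1,1,1))
    (2;(1,1,1))
    (2;(1,1,1))
    (2;(1,1,1))
    (2;(1,1,2))
    (2;(1,1,2))
    (2;(1,2))
    (2;(1,2))
    (3;())
    (3;(1))
    (4;(1))
    (4;(1))


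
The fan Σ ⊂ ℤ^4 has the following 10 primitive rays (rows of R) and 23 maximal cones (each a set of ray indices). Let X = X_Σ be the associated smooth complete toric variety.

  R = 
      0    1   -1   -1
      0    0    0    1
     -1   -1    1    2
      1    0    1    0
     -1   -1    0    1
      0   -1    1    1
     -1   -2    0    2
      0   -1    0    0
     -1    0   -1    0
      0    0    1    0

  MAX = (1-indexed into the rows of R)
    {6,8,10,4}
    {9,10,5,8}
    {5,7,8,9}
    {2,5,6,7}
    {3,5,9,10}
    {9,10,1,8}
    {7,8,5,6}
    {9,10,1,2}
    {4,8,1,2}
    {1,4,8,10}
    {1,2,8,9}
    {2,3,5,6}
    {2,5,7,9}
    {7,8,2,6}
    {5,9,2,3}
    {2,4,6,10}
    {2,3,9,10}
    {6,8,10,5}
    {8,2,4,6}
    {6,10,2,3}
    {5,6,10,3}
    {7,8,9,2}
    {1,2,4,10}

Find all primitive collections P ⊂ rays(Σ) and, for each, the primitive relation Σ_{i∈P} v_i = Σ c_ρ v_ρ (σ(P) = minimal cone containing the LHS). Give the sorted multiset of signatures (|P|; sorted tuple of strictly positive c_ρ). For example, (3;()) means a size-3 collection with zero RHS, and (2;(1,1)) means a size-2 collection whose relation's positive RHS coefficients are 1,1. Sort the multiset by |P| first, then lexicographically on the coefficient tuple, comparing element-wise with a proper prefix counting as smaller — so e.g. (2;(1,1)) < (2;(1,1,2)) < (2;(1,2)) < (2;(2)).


Δ(Σ) — 10 vertices, 15 min non-faces:

  {1,6}:  v_{1} + v_{6} = 0  ⟹  sig = (2;())
  {4,9}:  v_{4} + v_{9} = 0  ⟹  sig = (2;())
  {1,5}:  v_{1} + v_{5} = v_{9}  ⟹  sig = (2;(1))
  {4,5}:  v_{4} + v_{5} = v_{6}  ⟹  sig = (2;(1))
  {6,9}:  v_{6} + v_{9} = v_{5}  ⟹  sig = (2;(1))
  {3,8}:  v_{3} + v_{8} = v_{5} + v_{6}  ⟹  sig = (2;(1,1))
  {7,10}:  v_{7} + v_{10} = v_{5} + v_{6}  ⟹  sig = (2;(1,1))
  {1,3}:  v_{1} + v_{3} = v_{2} + v_{9} + v_{10}  ⟹  sig = (2;(1,1,1))
  {1,7}:  v_{1} + v_{7} = v_{2} + v_{8} + v_{9}  ⟹  sig = (2;(1,1,1))
  {3,4}:  v_{3} + v_{4} = v_{2} + v_{6} + v_{10}  ⟹  sig = (2;(1,1,1))
  {4,7}:  v_{4} + v_{7} = v_{2} + v_{6} + v_{8}  ⟹  sig = (2;(1,1,1))
  {3,7}:  v_{3} + v_{7} = v_{2} + 2·v_{5} + v_{6}  ⟹  sig = (2;(1,1,2))
  {2,5,8}:  v_{2} + v_{5} + v_{8} = v_{7}  ⟹  sig = (3;(1))
  {2,5,10}:  v_{2} + v_{5} + v_{10} = v_{3}  ⟹  sig = (3;(1))
  {2,8,10}:  v_{2} + v_{8} + v_{10} = v_{6}  ⟹  sig = (3;(1))

so the primitive-relation signature multiset is
{ (2;()) ×2,  (2;(1)) ×3,  (2;(1,1)) ×2,  (2;(1,1,1)) ×4,  (2;(1,1,2)),  (3;(1)) ×3 }


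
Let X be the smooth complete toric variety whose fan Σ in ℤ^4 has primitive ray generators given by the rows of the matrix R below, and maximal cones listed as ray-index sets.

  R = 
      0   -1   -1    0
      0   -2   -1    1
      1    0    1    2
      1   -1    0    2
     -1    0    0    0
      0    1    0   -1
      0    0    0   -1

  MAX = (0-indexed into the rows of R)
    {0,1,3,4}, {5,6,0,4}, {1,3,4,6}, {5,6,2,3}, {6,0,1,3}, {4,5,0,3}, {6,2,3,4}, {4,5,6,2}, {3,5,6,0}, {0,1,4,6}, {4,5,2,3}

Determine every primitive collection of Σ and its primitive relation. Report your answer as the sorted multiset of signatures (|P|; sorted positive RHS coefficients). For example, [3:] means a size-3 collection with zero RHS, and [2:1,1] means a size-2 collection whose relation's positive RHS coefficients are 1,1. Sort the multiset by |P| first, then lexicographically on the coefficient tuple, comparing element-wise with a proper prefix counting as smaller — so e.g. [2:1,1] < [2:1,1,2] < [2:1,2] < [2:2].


The 5 primitive collections of Σ (r=7, n=4):

  P = {0,2}:  v_{0} + v_{2} = v_{3}  ⇒ sig = [2:1]
  P = {1,5}:  v_{1} + v_{5} = v_{0}  ⇒ sig = [2:1]
  P = {1,2}:  v_{1} + v_{2} = 2·v_{3} + v_{4} + v_{6}  ⇒ sig = [2:1,1,2]
  P = {3,4,5,6}:  v_{3} + v_{4} + v_{5} + v_{6} = 0  ⇒ sig = [4:]
  P = {0,3,4,6}:  v_{0} + v_{3} + v_{4} + v_{6} = v_{1}  ⇒ sig = [4:1]

Sorted signature multiset PRS(X):
[[2:1], [2:1], [2:1,1,2], [4:], [4:1]]


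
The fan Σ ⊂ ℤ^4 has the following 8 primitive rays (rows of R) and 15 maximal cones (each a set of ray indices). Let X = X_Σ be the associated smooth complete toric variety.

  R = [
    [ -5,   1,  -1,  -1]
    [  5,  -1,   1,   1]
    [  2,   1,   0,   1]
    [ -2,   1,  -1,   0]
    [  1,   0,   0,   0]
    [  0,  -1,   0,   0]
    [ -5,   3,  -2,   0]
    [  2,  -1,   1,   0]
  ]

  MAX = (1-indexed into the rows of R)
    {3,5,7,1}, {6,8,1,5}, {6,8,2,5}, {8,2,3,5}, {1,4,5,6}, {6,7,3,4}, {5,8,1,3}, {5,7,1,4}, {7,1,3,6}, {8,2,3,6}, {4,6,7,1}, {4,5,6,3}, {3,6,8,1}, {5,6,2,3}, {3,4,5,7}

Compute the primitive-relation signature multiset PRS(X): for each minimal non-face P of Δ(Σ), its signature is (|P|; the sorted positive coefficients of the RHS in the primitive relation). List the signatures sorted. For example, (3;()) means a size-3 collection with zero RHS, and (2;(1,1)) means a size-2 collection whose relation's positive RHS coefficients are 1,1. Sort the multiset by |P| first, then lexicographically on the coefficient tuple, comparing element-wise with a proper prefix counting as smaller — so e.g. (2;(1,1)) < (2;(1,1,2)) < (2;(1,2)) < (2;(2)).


Δ(Σ) — 8 vertices, 9 min non-faces:

  • {1,2}:  v_{1} + v_{2} = 0  so sig = (2;())
  • {4,8}:  v_{4} + v_{8} = 0  so sig = (2;())
  • {2,7}:  v_{2} + v_{7} = v_{3} + v_{4}  so sig = (2;(1,1))
  • {7,8}:  v_{7} + v_{8} = v_{1} + v_{3}  so sig = (2;(1,1))
  • {2,4}:  v_{2} + v_{4} = v_{3} + v_{5} + v_{6}  so sig = (2;(1,1,1))
  • {1,3,4}:  v_{1} + v_{3} + v_{4} = v_{7}  so sig = (3;(1))
  • {5,6,7}:  v_{5} + v_{6} + v_{7} = 2·v_{4}  so sig = (3;(2))
  • {1,3,5,6}:  v_{1} + v_{3} + v_{5} + v_{6} = v_{4}  so sig = (4;(1))
  • {3,5,6,8}:  v_{3} + v_{5} + v_{6} + v_{8} = v_{2}  so sig = (4;(1))

Sorted signature multiset PRS(X):
    (2;())
    (2;())
    (2;(1,1))
    (2;(1,1))
    (2;(1,1,1))
    (3;(1))
    (3;(2))
    (4;(1))
    (4;(1))


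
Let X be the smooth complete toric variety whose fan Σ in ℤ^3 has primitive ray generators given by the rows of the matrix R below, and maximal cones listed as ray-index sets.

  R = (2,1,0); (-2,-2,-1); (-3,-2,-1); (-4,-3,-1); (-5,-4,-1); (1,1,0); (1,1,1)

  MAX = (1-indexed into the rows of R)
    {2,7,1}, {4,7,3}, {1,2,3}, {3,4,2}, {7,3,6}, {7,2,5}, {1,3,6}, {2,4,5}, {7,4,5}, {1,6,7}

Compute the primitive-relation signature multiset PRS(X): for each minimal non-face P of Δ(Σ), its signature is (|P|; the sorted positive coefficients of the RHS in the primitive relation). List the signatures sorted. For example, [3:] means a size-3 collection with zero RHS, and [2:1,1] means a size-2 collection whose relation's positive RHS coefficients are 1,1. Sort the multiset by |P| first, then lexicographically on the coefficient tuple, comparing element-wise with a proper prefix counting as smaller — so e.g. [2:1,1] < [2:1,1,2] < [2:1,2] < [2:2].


Δ(Σ) — 7 vertices, 9 min non-faces:

  • {1,4}:  v_{1} + v_{4} = v_{2}  ⟹  sig = [2:1]
  • {4,6}:  v_{4} + v_{6} = v_{3}  ⟹  sig = [2:1]
  • {5,6}:  v_{5} + v_{6} = v_{4}  ⟹  sig = [2:1]
  • {2,6}:  v_{2} + v_{6} = v_{1} + v_{3}  ⟹  sig = [2:1,1]
  • {1,5}:  v_{1} + v_{5} = 2·v_{2} + v_{7}  ⟹  sig = [2:1,2]
  • {3,5}:  v_{3} + v_{5} = 2·v_{4}  ⟹  sig = [2:2]
  • {1,3,7}:  v_{1} + v_{3} + v_{7} = 0  ⟹  sig = [3:]
  • {2,3,7}:  v_{2} + v_{3} + v_{7} = v_{4}  ⟹  sig = [3:1]
  • {2,4,7}:  v_{2} + v_{4} + v_{7} = v_{5}  ⟹  sig = [3:1]

Sorted signature multiset PRS(X):
    [2:1]
    [2:1]
    [2:1]
    [2:1,1]
    [2:1,2]
    [2:2]
    [3:]
    [3:1]
    [3:1]


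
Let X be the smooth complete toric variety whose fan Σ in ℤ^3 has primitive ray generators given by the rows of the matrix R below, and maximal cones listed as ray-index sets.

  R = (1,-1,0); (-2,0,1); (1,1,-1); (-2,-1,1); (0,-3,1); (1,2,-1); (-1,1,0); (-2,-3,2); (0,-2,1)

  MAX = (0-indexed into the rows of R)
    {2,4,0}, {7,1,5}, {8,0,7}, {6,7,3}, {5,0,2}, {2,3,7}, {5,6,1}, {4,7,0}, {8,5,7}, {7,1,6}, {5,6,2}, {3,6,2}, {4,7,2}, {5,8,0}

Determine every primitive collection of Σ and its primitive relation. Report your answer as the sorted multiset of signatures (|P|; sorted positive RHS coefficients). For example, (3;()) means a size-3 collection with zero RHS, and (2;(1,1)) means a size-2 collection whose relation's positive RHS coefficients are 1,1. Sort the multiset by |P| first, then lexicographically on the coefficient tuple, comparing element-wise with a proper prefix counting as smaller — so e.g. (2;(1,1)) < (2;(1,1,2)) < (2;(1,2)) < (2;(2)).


Minimal non-faces — 20 found among 9 rays, 14 max cones:

  • {0,6}:  v_{0} + v_{6} = 0 ; sig = (2;())
  • {1,2}:  v_{1} + v_{2} = v_{6} ; sig = (2;(1))
  • {1,4}:  v_{1} + v_{4} = v_{7} ; sig = (2;(1))
  • {2,8}:  v_{2} + v_{8} = v_{0} ; sig = (2;(1))
  • {3,5}:  v_{3} + v_{5} = v_{6} ; sig = (2;(1))
  • {3,8}:  v_{3} + v_{8} = v_{7} ; sig = (2;(1))
  • {4,5}:  v_{4} + v_{5} = v_{0} ; sig = (2;(1))
  • {0,1}:  v_{0} + v_{1} = v_{5} + v_{7} ; sig = (2;(1,1))
  • {0,3}:  v_{0} + v_{3} = v_{2} + v_{7} ; sig = (2;(1,1))
  • {4,6}:  v_{4} + v_{6} = v_{2} + v_{7} ; sig = (2;(1,1))
  • {6,8}:  v_{6} + v_{8} = v_{5} + v_{7} ; sig = (2;(1,1))
  • {1,3}:  v_{1} + v_{3} = 2·v_{6} + v_{7} ; sig = (2;(1,2))
  • {4,8}:  v_{4} + v_{8} = 2·v_{0} + v_{7} ; sig = (2;(1,2))
  • {1,8}:  v_{1} + v_{8} = 2·v_{5} + 2·v_{7} ; sig = (2;(2,2))
  • {3,4}:  v_{3} + v_{4} = 2·v_{2} + 2·v_{7} ; sig = (2;(2,2))
  • {2,5,7}:  v_{2} + v_{5} + v_{7} = 0 ; sig = (3;())
  • {0,2,7}:  v_{0} + v_{2} + v_{7} = v_{4} ; sig = (3;(1))
  • {0,5,7}:  v_{0} + v_{5} + v_{7} = v_{8} ; sig = (3;(1))
  • {2,6,7}:  v_{2} + v_{6} + v_{7} = v_{3} ; sig = (3;(1))
  • {5,6,7}:  v_{5} + v_{6} + v_{7} = v_{1} ; sig = (3;(1))

so the primitive-relation signature multiset is
{ (2;()),  (2;(1)) ×6,  (2;(1,1)) ×4,  (2;(1,2)) ×2,  (2;(2,2)) ×2,  (3;()),  (3;(1)) ×4 }


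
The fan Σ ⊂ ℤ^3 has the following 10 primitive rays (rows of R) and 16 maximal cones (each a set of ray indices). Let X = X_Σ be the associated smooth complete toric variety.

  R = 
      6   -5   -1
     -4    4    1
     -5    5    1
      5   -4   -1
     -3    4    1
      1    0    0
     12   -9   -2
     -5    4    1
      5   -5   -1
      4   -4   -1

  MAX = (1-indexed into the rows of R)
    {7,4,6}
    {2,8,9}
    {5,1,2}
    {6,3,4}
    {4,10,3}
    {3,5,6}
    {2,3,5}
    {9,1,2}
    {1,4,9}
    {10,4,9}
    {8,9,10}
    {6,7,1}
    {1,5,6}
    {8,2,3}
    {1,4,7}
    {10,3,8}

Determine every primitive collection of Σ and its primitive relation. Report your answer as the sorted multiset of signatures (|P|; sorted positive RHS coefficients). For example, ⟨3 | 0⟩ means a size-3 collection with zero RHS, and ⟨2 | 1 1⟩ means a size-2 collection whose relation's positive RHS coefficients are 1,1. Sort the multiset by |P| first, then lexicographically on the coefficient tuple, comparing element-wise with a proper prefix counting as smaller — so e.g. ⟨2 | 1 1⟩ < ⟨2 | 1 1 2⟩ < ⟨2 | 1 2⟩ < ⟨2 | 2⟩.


Σ has 22 primitive collections:

  • {2,10}:  v_{2} + v_{10} = 0 — sig = ⟨2 | 0⟩
  • {3,9}:  v_{3} + v_{9} = 0 — sig = ⟨2 | 0⟩
  • {4,8}:  v_{4} + v_{8} = 0 — sig = ⟨2 | 0⟩
  • {1,3}:  v_{1} + v_{3} = v_{6} — sig = ⟨2 | 1⟩
  • {2,4}:  v_{2} + v_{4} = v_{6} — sig = ⟨2 | 1⟩
  • {2,6}:  v_{2} + v_{6} = v_{5} — sig = ⟨2 | 1⟩
  • {5,10}:  v_{5} + v_{10} = v_{6} — sig = ⟨2 | 1⟩
  • {6,8}:  v_{6} + v_{8} = v_{2} — sig = ⟨2 | 1⟩
  • {6,9}:  v_{6} + v_{9} = v_{1} — sig = ⟨2 | 1⟩
  • {6,10}:  v_{6} + v_{10} = v_{4} — sig = ⟨2 | 1⟩
  • {1,8}:  v_{1} + v_{8} = v_{2} + v_{9} — sig = ⟨2 | 1 1⟩
  • {1,10}:  v_{1} + v_{10} = v_{4} + v_{9} — sig = ⟨2 | 1 1⟩
  • {5,9}:  v_{5} + v_{9} = v_{1} + v_{2} — sig = ⟨2 | 1 1⟩
  • {7,8}:  v_{7} + v_{8} = v_{1} + v_{6} — sig = ⟨2 | 1 1⟩
  • {2,7}:  v_{2} + v_{7} = v_{1} + 2·v_{6} — sig = ⟨2 | 1 2⟩
  • {3,7}:  v_{3} + v_{7} = v_{4} + 2·v_{6} — sig = ⟨2 | 1 2⟩
  • {7,9}:  v_{7} + v_{9} = 2·v_{1} + v_{4} — sig = ⟨2 | 1 2⟩
  • {7,10}:  v_{7} + v_{10} = v_{1} + 2·v_{4} — sig = ⟨2 | 1 2⟩
  • {5,7}:  v_{5} + v_{7} = v_{1} + 3·v_{6} — sig = ⟨2 | 1 3⟩
  • {4,5}:  v_{4} + v_{5} = 2·v_{6} — sig = ⟨2 | 2⟩
  • {5,8}:  v_{5} + v_{8} = 2·v_{2} — sig = ⟨2 | 2⟩
  • {1,4,6}:  v_{1} + v_{4} + v_{6} = v_{7} — sig = ⟨3 | 1⟩

so the primitive-relation signature multiset is
    |P|=2: 21 collections, coeffs (), (), (), (1), (1), (1), (1), (1), (1), (1), (1,1), (1,1), (1,1), (1,1), (1,2), (1,2), (1,2), (1,2), (1,3), (2), (2)
    |P|=3: 1 collection, coeffs (1)
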